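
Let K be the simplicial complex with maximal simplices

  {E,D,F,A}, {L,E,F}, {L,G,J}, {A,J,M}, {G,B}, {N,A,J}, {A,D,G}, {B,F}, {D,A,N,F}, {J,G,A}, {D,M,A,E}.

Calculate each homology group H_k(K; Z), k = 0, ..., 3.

H_0 = Z,  H_1 = Z^2,  H_2 = 0,  H_3 = 0.

Order the vertices as A < B < D < E < F < G < J < L < M < N. Listing each simplex with vertices in this order, K has dimension 3 with simplices:

  0-simplices (10): A, B, D, E, F, G, J, L, M, N
  1-simplices (24): AD, AE, AF, AG, AJ, AM, AN, BF, BG, DE, DF, DG, DM, DN, EF, EL, EM, FL, FN, GJ, GL, JL, JM, JN
  2-simplices (16): ADE, ADF, ADG, ADM, ADN, AEF, AEM, AFN, AGJ, AJM, AJN, DEF, DEM, DFN, EFL, GJL
  3-simplices (3): ADEF, ADEM, ADFN

giving chain groups C_0 ≅ Z^10, C_1 ≅ Z^24, C_2 ≅ Z^16, C_3 ≅ Z^3.

The boundary map ∂_1: C_1 → C_0 sends each edge [p,q] (with p < q) to q − p. For instance
  ∂DF = F − D.
As a 10×24 matrix over Z this has rank 9, with invariant factors (1,1,1,1,1,1,1,1,1).

∂_2: C_2 → C_1 acts by ∂[p,q,r] = [q,r] − [p,r] + [p,q]. For instance
  ∂ADG = DG − AG + AD,
  ∂AEM = EM − AM + AE.
As a 24×16 matrix over Z this has rank 13, with invariant factors (1,1,1,1,1,1,1,1,1,1,1,1,1).

Boundary ∂_3: C_3 → C_2 sends each 3-simplex σ to the alternating sum Σ_i (−1)^i (σ with its i-th vertex removed). For instance
  ∂ADEF = DEF − AEF + ADF − ADE,
  ∂ADEM = DEM − AEM + ADM − ADE.
This gives a 16×3 integer matrix of rank 3; reducing to Smith normal form yields diagonal entries (1,1,1).

Reading off H_k = ker ∂_k / im ∂_{k+1}:

  H_0: rank C_0 − rank ∂_1 = 10 − 9 = 1, and the invariant factors of ∂_1 are all 1, so H_0 = Z.
  H_1: rank ker ∂_1 − rank ∂_2 = (24 − 9) − 13 = 2, and the invariant factors of ∂_2 are all 1, so H_1 = Z^2.
  H_2: rank ker ∂_2 − rank ∂_3 = (16 − 13) − 3 = 0, and the invariant factors of ∂_3 are all 1, so H_2 = 0.
  H_3: rank ker ∂_3 − rank ∂_4 = (3 − 3) − 0 = 0, and there is no ∂_4, so H_3 = 0.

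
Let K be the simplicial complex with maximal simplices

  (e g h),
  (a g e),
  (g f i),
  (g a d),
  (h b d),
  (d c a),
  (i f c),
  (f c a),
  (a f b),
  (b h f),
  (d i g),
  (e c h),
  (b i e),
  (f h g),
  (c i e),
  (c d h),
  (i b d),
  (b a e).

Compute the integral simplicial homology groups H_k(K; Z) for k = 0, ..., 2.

H_0 = Z,  H_1 = Z^2,  H_2 = Z.

We work with the vertex ordering a < b < c < d < e < f < g < h < i. The simplices of K, each written with vertices in increasing order, are:

  0-simplices (9): a, b, c, d, e, f, g, h, i
  1-simplices (27): ab, ac, ad, ae, af, ag, bd, be, bf, bh, bi, cd, ce, cf, ch, ci, dg, dh, di, eg, eh, ei, fg, fh, fi, gh, gi
  2-simplices (18): abe, abf, acd, acf, adg, aeg, bdh, bdi, bei, bfh, cdh, ceh, cei, cfi, dgi, egh, fgh, fgi

so the chain groups are C_0 ≅ Z^9, C_1 ≅ Z^27, C_2 ≅ Z^18.

∂_1: C_1 → C_0 maps an edge to its endpoints' difference, ∂[p,q] = q − p.
This gives a 9×27 integer matrix of rank 8; reducing to Smith normal form yields diagonal entries (1,1,1,1,1,1,1,1).

∂_2: C_2 → C_1 acts by ∂[p,q,r] = [q,r] − [p,r] + [p,q]. For instance
  ∂dgi = gi − di + dg,
  ∂fgi = gi − fi + fg.
As a 27×18 matrix over Z this has rank 17, with invariant factors (1,1,1,1,1,1,1,1,1,1,1,1,1,1,1,1,1).

Now H_k = ker ∂_k / im ∂_{k+1}, so:

  H_0: rank C_0 − rank ∂_1 = 9 − 8 = 1, and the invariant factors of ∂_1 are all 1, so H_0 = Z.
  H_1: rank ker ∂_1 − rank ∂_2 = (27 − 8) − 17 = 2, and the invariant factors of ∂_2 are all 1, so H_1 = Z^2.
  H_2: rank ker ∂_2 − rank ∂_3 = (18 − 17) − 0 = 1, and there is no ∂_3, so H_2 = Z.

As a check, the Euler characteristic is 9 − 27 + 18 = 0, which agrees with 1 − 2 + 1 = 0.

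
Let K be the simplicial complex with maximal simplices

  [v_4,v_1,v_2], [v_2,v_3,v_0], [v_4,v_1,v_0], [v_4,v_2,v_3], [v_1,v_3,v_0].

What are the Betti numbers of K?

b_0 = 1, b_1 = 1, b_2 = 0.

Take the total order v_0 < v_1 < v_2 < v_3 < v_4 on the vertex set. Then K (dimension 2) consists of the simplices:

  0-simplices (5): [v_0], [v_1], [v_2], [v_3], [v_4]
  1-simplices (10): [v_0,v_1], [v_0,v_2], [v_0,v_3], [v_0,v_4], [v_1,v_2], [v_1,v_3], [v_1,v_4], [v_2,v_3], [v_2,v_4], [v_3,v_4]
  2-simplices (5): [v_0,v_1,v_3], [v_0,v_1,v_4], [v_0,v_2,v_3], [v_1,v_2,v_4], [v_2,v_3,v_4]

Hence C_0 ≅ Z^5, C_1 ≅ Z^10, C_2 ≅ Z^5.

Boundary ∂_1: C_1 → C_0 is given by ∂[p,q] = [q] − [p]. For instance
  ∂[v_1,v_2] = [v_2] − [v_1].
The 5×10 boundary matrix has rank 4 and Smith normal form diag(1,1,1,1).

∂_2: C_2 → C_1 acts by ∂[p,q,r] = [q,r] − [p,r] + [p,q]. For instance
  ∂[v_2,v_3,v_4] = [v_3,v_4] − [v_2,v_4] + [v_2,v_3],
  ∂[v_0,v_2,v_3] = [v_2,v_3] − [v_0,v_3] + [v_0,v_2].
The 10×5 boundary matrix has rank 5 and Smith normal form diag(1,1,1,1,1).

Now H_k = ker ∂_k / im ∂_{k+1}, so:

  H_0: rank C_0 − rank ∂_1 = 5 − 4 = 1, and the invariant factors of ∂_1 are all 1, so H_0 = Z.
  H_1: rank ker ∂_1 − rank ∂_2 = (10 − 4) − 5 = 1, and the invariant factors of ∂_2 are all 1, so H_1 = Z.
  H_2: rank ker ∂_2 − rank ∂_3 = (5 − 5) − 0 = 0, and there is no ∂_3, so H_2 = 0.

As a check, the Euler characteristic is 5 − 10 + 5 = 0, which agrees with 1 − 1 + 0 = 0.
(K is a triangulation of the Möbius band.)

Hence the Betti numbers are b_0 = 1, b_1 = 1, b_2 = 0.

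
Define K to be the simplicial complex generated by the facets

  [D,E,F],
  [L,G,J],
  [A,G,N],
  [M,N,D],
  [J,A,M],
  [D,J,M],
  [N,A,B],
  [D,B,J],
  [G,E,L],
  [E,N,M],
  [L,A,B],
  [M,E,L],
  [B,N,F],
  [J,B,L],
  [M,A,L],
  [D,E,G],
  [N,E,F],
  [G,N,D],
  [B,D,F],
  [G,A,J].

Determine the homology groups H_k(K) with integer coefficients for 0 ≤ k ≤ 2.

Take the total order A < B < D < E < F < G < J < L < M < N on the vertex set. Then K (dimension 2) consists of the simplices:

  0-simplices (10): A, B, D, E, F, G, J, L, M, N
  1-simplices (30): AB, AG, AJ, AL, AM, AN, BD, BF, BJ, BL, BN, DE, DF, DG, DJ, DM, DN, EF, EG, EL, EM, EN, FN, GJ, GL, GN, JL, JM, LM, MN
  2-simplices (20): ABL, ABN, AGJ, AGN, AJM, ALM, BDF, BDJ, BFN, BJL, DEF, DEG, DGN, DJM, DMN, EFN, EGL, ELM, EMN, GJL

so the chain groups are C_0 ≅ Z^10, C_1 ≅ Z^30, C_2 ≅ Z^20.

The boundary map ∂_1: C_1 → C_0 maps an edge to its endpoints' difference, ∂[p,q] = q − p. For instance
  ∂FN = N − F.
The 10×30 boundary matrix has rank 9 and Smith normal form diag(1,1,1,1,1,1,1,1,1).

Boundary ∂_2: C_2 → C_1 acts by ∂[p,q,r] = [q,r] − [p,r] + [p,q]. For instance
  ∂AGN = GN − AN + AG,
  ∂DEF = EF − DF + DE.
The 30×20 boundary matrix has rank 20 and Smith normal form diag(1,1,1,1,1,1,1,1,1,1,1,1,1,1,1,1,1,1,1,2).

Computing H_k = (kernel of ∂_k) / (image of ∂_{k+1}):

  H_0: rank C_0 − rank ∂_1 = 10 − 9 = 1, and the invariant factors of ∂_1 are all 1, so H_0 ≅ Z.
  H_1: rank ker ∂_1 − rank ∂_2 = (30 − 9) − 20 = 1, and ∂_2 has invariant factor 2 > 1, so H_1 ≅ Z ⊕ Z/2Z.
  H_2: rank ker ∂_2 − rank ∂_3 = (20 − 20) − 0 = 0, and there is no ∂_3, so H_2 ≅ 0.

(K is a triangulation of the Klein bottle.)

H_0 ≅ Z,  H_1 ≅ Z ⊕ Z/2Z,  H_2 = 0.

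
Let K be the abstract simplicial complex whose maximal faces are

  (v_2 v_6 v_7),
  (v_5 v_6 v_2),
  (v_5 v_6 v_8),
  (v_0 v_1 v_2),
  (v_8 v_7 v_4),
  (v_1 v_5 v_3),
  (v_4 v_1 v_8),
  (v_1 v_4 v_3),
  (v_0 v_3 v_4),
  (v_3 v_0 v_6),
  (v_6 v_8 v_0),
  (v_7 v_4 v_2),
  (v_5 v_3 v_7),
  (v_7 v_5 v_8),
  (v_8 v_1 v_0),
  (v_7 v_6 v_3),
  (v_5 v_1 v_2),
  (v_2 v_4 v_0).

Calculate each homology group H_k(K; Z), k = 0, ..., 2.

H_0 = Z,  H_1 = Z ⊕ Z/2,  H_2 = 0.

Fix the vertex order v_0 < v_1 < v_2 < v_3 < v_4 < v_5 < v_6 < v_7 < v_8 and write every simplex with vertices in increasing order. Then dim K = 2 and the simplices of K are:

  0-simplices (9): [v_0], [v_1], [v_2], [v_3], [v_4], [v_5], [v_6], [v_7], [v_8]
  1-simplices (27): (27 of them)
  2-simplices (18): (18 of them)

giving chain groups C_0 ≅ Z^9, C_1 ≅ Z^27, C_2 ≅ Z^18.

Boundary ∂_1: C_1 → C_0 is given by ∂[p,q] = [q] − [p]. For instance
  ∂[v_4,v_7] = [v_7] − [v_4].
The resulting 9×27 matrix has rank 8, and its Smith normal form has invariant factors (1,1,1,1,1,1,1,1).

Boundary ∂_2: C_2 → C_1 sends each 2-simplex [p,q,r] to [q,r] − [p,r] + [p,q]. For instance
  ∂[v_0,v_3,v_4] = [v_3,v_4] − [v_0,v_4] + [v_0,v_3],
  ∂[v_4,v_7,v_8] = [v_7,v_8] − [v_4,v_8] + [v_4,v_7].
This gives a 27×18 integer matrix of rank 18; reducing to Smith normal form yields diagonal entries (1,1,1,1,1,1,1,1,1,1,1,1,1,1,1,1,1,2).

Now H_k = ker ∂_k / im ∂_{k+1}, so:

  H_0: rank C_0 − rank ∂_1 = 9 − 8 = 1, and the invariant factors of ∂_1 are all 1, so H_0 ≅ Z.
  H_1: rank ker ∂_1 − rank ∂_2 = (27 − 8) − 18 = 1, and ∂_2 has invariant factor 2 > 1, so H_1 ≅ Z ⊕ Z/2.
  H_2: rank ker ∂_2 − rank ∂_3 = (18 − 18) − 0 = 0, and there is no ∂_3, so H_2 ≅ 0.

As a check, the Euler characteristic is 9 − 27 + 18 = 0, which agrees with 1 − 1 + 0 = 0.
(K is a triangulation of the Klein bottle.)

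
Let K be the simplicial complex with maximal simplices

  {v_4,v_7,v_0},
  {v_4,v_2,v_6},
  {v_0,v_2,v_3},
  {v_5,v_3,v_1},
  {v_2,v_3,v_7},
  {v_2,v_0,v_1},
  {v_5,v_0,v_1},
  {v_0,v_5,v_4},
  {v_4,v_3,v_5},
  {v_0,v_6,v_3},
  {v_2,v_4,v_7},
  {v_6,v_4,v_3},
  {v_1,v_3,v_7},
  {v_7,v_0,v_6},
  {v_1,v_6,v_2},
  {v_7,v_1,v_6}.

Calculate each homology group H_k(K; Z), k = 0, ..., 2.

We work with the vertex ordering v_0 < v_1 < v_2 < v_3 < v_4 < v_5 < v_6 < v_7. The simplices of K, each written with vertices in increasing order, are:

  0-simplices (8): [v_0], [v_1], [v_2], [v_3], [v_4], [v_5], [v_6], [v_7]
  1-simplices (24): (24 of them)
  2-simplices (16): (16 of them)

giving chain groups C_0 ≅ Z^8, C_1 ≅ Z^24, C_2 ≅ Z^16.

∂_1: C_1 → C_0 is given by ∂[p,q] = [q] − [p]. For instance
  ∂[v_4,v_7] = [v_7] − [v_4].
The 8×24 boundary matrix has rank 7 and Smith normal form diag(1,1,1,1,1,1,1).

The boundary map ∂_2: C_2 → C_1 acts by ∂[p,q,r] = [q,r] − [p,r] + [p,q]. For instance
  ∂[v_0,v_2,v_3] = [v_2,v_3] − [v_0,v_3] + [v_0,v_2],
  ∂[v_1,v_3,v_5] = [v_3,v_5] − [v_1,v_5] + [v_1,v_3].
The 24×16 boundary matrix has rank 15 and Smith normal form diag(1,1,1,1,1,1,1,1,1,1,1,1,1,1,1).

Reading off H_k = ker ∂_k / im ∂_{k+1}:

  H_0: rank C_0 − rank ∂_1 = 8 − 7 = 1, and the invariant factors of ∂_1 are all 1, so H_0 = Z.
  H_1: rank ker ∂_1 − rank ∂_2 = (24 − 7) − 15 = 2, and the invariant factors of ∂_2 are all 1, so H_1 = Z^2.
  H_2: rank ker ∂_2 − rank ∂_3 = (16 − 15) − 0 = 1, and there is no ∂_3, so H_2 = Z.

H_0 = Z,  H_1 = Z^2,  H_2 = Z.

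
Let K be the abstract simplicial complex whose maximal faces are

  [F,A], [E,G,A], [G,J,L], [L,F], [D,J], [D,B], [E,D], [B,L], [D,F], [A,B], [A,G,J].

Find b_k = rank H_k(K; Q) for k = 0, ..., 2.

Take the total order A < B < D < E < F < G < J < L on the vertex set. Then K (dimension 2) consists of the simplices:

  0-simplices (8): A, B, D, E, F, G, J, L
  1-simplices (15): AB, AE, AF, AG, AJ, BD, BL, DE, DF, DJ, EG, FL, GJ, GL, JL
  2-simplices (3): AEG, AGJ, GJL

so the chain groups are C_0 ≅ Z^8, C_1 ≅ Z^15, C_2 ≅ Z^3.

Boundary ∂_1: C_1 → C_0 maps an edge to its endpoints' difference, ∂[p,q] = q − p. For instance
  ∂DE = E − D.
The resulting 8×15 matrix has rank 7, and its Smith normal form has invariant factors (1,1,1,1,1,1,1).

∂_2: C_2 → C_1 maps a triangle to the signed sum of its edges. For instance
  ∂AGJ = GJ − AJ + AG,
  ∂GJL = JL − GL + GJ.
The 15×3 boundary matrix has rank 3 and Smith normal form diag(1,1,1).

Reading off H_k = ker ∂_k / im ∂_{k+1}:

  H_0: rank C_0 − rank ∂_1 = 8 − 7 = 1, and the invariant factors of ∂_1 are all 1, so H_0 ≅ Z.
  H_1: rank ker ∂_1 − rank ∂_2 = (15 − 7) − 3 = 5, and the invariant factors of ∂_2 are all 1, so H_1 ≅ Z^5.
  H_2: rank ker ∂_2 − rank ∂_3 = (3 − 3) − 0 = 0, and there is no ∂_3, so H_2 ≅ 0.

As a check, the Euler characteristic is 8 − 15 + 3 = -4, which agrees with 1 − 5 + 0 = -4.

Hence the Betti numbers are b_0 = 1, b_1 = 5, b_2 = 0.

b_0 = 1, b_1 = 5, b_2 = 0.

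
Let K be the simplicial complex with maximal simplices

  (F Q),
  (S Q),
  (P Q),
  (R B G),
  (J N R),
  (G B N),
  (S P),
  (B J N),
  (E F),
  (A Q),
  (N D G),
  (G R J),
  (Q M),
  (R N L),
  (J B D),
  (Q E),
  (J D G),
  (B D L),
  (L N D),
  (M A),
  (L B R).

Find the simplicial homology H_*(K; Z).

H_0 ≅ Z^2,  H_1 ≅ Z^3 × Z/2,  H_2 = 0.

K has 14 vertices, 27 edges, 12 triangles.
rank ∂_0 = 0, rank ∂_1 = 12 ⇒ b_0 = 14 − 0 − 12 = 2; all invariant factors of ∂_1 are 1 so no torsion. So H_0 = Z^2.
rank ∂_1 = 12, rank ∂_2 = 12 ⇒ b_1 = 27 − 12 − 12 = 3; ∂_2 has invariant factor(s) [2] giving torsion. So H_1 = Z^3 × Z/2.
rank ∂_2 = 12, rank ∂_3 = 0 ⇒ b_2 = 12 − 12 − 0 = 0. So H_2 = 0.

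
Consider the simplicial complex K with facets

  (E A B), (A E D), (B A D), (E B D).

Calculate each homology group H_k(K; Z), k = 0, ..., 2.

We work with the vertex ordering A < B < D < E. The simplices of K, each written with vertices in increasing order, are:

  0-simplices (4): A, B, D, E
  1-simplices (6): AB, AD, AE, BD, BE, DE
  2-simplices (4): ABD, ABE, ADE, BDE

Hence C_0 ≅ Z^4, C_1 ≅ Z^6, C_2 ≅ Z^4.

∂_1: C_1 → C_0 is given by ∂[p,q] = [q] − [p].
This gives a 4×6 integer matrix of rank 3; reducing to Smith normal form yields diagonal entries (1,1,1).

∂_2: C_2 → C_1 maps a triangle to the signed sum of its edges. For instance
  ∂ADE = DE − AE + AD,
  ∂ABE = BE − AE + AB.
The 6×4 boundary matrix has rank 3 and Smith normal form diag(1,1,1).

From H_k ≅ ker(∂_k) / im(∂_{k+1}) we obtain:

  H_0: rank C_0 − rank ∂_1 = 4 − 3 = 1, and the invariant factors of ∂_1 are all 1, so H_0 ≅ Z.
  H_1: rank ker ∂_1 − rank ∂_2 = (6 − 3) − 3 = 0, and the invariant factors of ∂_2 are all 1, so H_1 ≅ 0.
  H_2: rank ker ∂_2 − rank ∂_3 = (4 − 3) − 0 = 1, and there is no ∂_3, so H_2 ≅ Z.

As a check, the Euler characteristic is 4 − 6 + 4 = 2, which agrees with 1 − 0 + 1 = 2.

H_0 = Z,  H_1 = 0,  H_2 = Z.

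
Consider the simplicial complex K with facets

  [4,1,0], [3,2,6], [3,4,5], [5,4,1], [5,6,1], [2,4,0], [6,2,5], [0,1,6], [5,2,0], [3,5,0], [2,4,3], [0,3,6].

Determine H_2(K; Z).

H_2 ≅ 0.

Fix the vertex order 0 < 1 < 2 < 3 < 4 < 5 < 6 and write every simplex with vertices in increasing order. Then dim K = 2 and the simplices of K are:

  0-simplices (7): [0], [1], [2], [3], [4], [5], [6]
  1-simplices (18): [0,1], [0,2], [0,3], [0,4], [0,5], [0,6], [1,4], [1,5], [1,6], [2,3], [2,4], [2,5], [2,6], [3,4], [3,5], [3,6], [4,5], [5,6]
  2-simplices (12): [0,1,4], [0,1,6], [0,2,4], [0,2,5], [0,3,5], [0,3,6], [1,4,5], [1,5,6], [2,3,4], [2,3,6], [2,5,6], [3,4,5]

so the chain groups are C_0 ≅ Z^7, C_1 ≅ Z^18, C_2 ≅ Z^12.

Boundary ∂_1: C_1 → C_0 is given by ∂[p,q] = [q] − [p].
The resulting 7×18 matrix has rank 6, and its Smith normal form has invariant factors (1,1,1,1,1,1).

The boundary map ∂_2: C_2 → C_1 maps a triangle to the signed sum of its edges. For instance
  ∂[1,4,5] = [4,5] − [1,5] + [1,4],
  ∂[2,5,6] = [5,6] − [2,6] + [2,5].
As a 18×12 matrix over Z this has rank 12, with invariant factors (1,1,1,1,1,1,1,1,1,1,1,2).

Now H_k = ker ∂_k / im ∂_{k+1}, so:

  H_2: rank ker ∂_2 − rank ∂_3 = (12 − 12) − 0 = 0, and there is no ∂_3, so H_2 = 0.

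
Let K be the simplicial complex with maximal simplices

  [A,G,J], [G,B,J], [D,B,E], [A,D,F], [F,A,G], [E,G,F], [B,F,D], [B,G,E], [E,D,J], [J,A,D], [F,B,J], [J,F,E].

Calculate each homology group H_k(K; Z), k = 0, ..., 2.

K has 7 vertices, 18 edges, 12 triangles.
rank ∂_0 = 0, rank ∂_1 = 6 ⇒ b_0 = 7 − 0 − 6 = 1; all invariant factors of ∂_1 are 1 so no torsion. So H_0 = Z.
rank ∂_1 = 6, rank ∂_2 = 12 ⇒ b_1 = 18 − 6 − 12 = 0; ∂_2 has invariant factor(s) [2] giving torsion. So H_1 = Z/2.
rank ∂_2 = 12, rank ∂_3 = 0 ⇒ b_2 = 12 − 12 − 0 = 0. So H_2 = 0.

H_0 ≅ Z,  H_1 ≅ Z/2,  H_2 = 0.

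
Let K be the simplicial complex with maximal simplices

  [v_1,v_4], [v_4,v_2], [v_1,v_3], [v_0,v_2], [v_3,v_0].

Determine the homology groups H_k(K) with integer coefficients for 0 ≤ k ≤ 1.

Order the vertices as v_0 < v_1 < v_2 < v_3 < v_4. Listing each simplex with vertices in this order, K has dimension 1 with simplices:

  0-simplices (5): [v_0], [v_1], [v_2], [v_3], [v_4]
  1-simplices (5): [v_0,v_2], [v_0,v_3], [v_1,v_3], [v_1,v_4], [v_2,v_4]

Hence C_0 ≅ Z^5, C_1 ≅ Z^5.

∂_1: C_1 → C_0 is given by ∂[p,q] = [q] − [p].
The resulting 5×5 matrix has rank 4, and its Smith normal form has invariant factors (1,1,1,1).

From H_k ≅ ker(∂_k) / im(∂_{k+1}) we obtain:

  H_0: rank C_0 − rank ∂_1 = 5 − 4 = 1, and the invariant factors of ∂_1 are all 1, so H_0 = Z.
  H_1: rank ker ∂_1 − rank ∂_2 = (5 − 4) − 0 = 1, and there is no ∂_2, so H_1 = Z.

As a check, the Euler characteristic is 5 − 5 = 0, which agrees with 1 − 1 = 0.
(K is a triangulation of the circle S^1.)

H_0 ≅ Z,  H_1 ≅ Z.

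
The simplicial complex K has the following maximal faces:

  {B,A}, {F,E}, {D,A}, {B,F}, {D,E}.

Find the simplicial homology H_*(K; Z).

We work with the vertex ordering A < B < D < E < F. The simplices of K, each written with vertices in increasing order, are:

  0-simplices (5): A, B, D, E, F
  1-simplices (5): AB, AD, BF, DE, EF

so the chain groups are C_0 ≅ Z^5, C_1 ≅ Z^5.

The boundary map ∂_1: C_1 → C_0 maps an edge to its endpoints' difference, ∂[p,q] = q − p. For instance
  ∂AD = D − A.
This gives a 5×5 integer matrix of rank 4; reducing to Smith normal form yields diagonal entries (1,1,1,1).

Reading off H_k = ker ∂_k / im ∂_{k+1}:

  H_0: rank C_0 − rank ∂_1 = 5 − 4 = 1, and the invariant factors of ∂_1 are all 1, so H_0 = Z.
  H_1: rank ker ∂_1 − rank ∂_2 = (5 − 4) − 0 = 1, and there is no ∂_2, so H_1 = Z.

H_0 ≅ Z,  H_1 ≅ Z.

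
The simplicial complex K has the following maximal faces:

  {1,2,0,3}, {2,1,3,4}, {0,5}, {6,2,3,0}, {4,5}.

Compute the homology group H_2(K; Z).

H_2 ≅ 0.

We work with the vertex ordering 0 < 1 < 2 < 3 < 4 < 5 < 6. The simplices of K, each written with vertices in increasing order, are:

  0-simplices (7): [0], [1], [2], [3], [4], [5], [6]
  1-simplices (14): [0,1], [0,2], [0,3], [0,5], [0,6], [1,2], [1,3], [1,4], [2,3], [2,4], [2,6], [3,4], [3,6], [4,5]
  2-simplices (10): [0,1,2], [0,1,3], [0,2,3], [0,2,6], [0,3,6], [1,2,3], [1,2,4], [1,3,4], [2,3,4], [2,3,6]
  3-simplices (3): [0,1,2,3], [0,2,3,6], [1,2,3,4]

Hence C_0 ≅ Z^7, C_1 ≅ Z^14, C_2 ≅ Z^10, C_3 ≅ Z^3.

∂_1: C_1 → C_0 sends each edge [p,q] (with p < q) to q − p.
As a 7×14 matrix over Z this has rank 6, with invariant factors (1,1,1,1,1,1).

The boundary map ∂_2: C_2 → C_1 maps a triangle to the signed sum of its edges. For instance
  ∂[1,3,4] = [3,4] − [1,4] + [1,3],
  ∂[0,1,2] = [1,2] − [0,2] + [0,1].
The resulting 14×10 matrix has rank 7, and its Smith normal form has invariant factors (1,1,1,1,1,1,1).

The boundary map ∂_3: C_3 → C_2 sends each 3-simplex σ to the alternating sum Σ_i (−1)^i (σ with its i-th vertex removed). For instance
  ∂[1,2,3,4] = [2,3,4] − [1,3,4] + [1,2,4] − [1,2,3],
  ∂[0,1,2,3] = [1,2,3] − [0,2,3] + [0,1,3] − [0,1,2].
The 10×3 boundary matrix has rank 3 and Smith normal form diag(1,1,1).

Reading off H_k = ker ∂_k / im ∂_{k+1}:

  H_2: rank ker ∂_2 − rank ∂_3 = (10 − 7) − 3 = 0, and the invariant factors of ∂_3 are all 1, so H_2 ≅ 0.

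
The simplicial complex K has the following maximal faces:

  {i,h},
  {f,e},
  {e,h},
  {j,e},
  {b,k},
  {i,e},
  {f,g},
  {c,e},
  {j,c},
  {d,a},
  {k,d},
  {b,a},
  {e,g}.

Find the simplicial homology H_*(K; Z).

Order the vertices as a < b < c < d < e < f < g < h < i < j < k. Listing each simplex with vertices in this order, K has dimension 1 with simplices:

  0-simplices (11): a, b, c, d, e, f, g, h, i, j, k
  1-simplices (13): ab, ad, bk, ce, cj, dk, ef, eg, eh, ei, ej, fg, hi

Hence C_0 ≅ Z^11, C_1 ≅ Z^13.

Boundary ∂_1: C_1 → C_0 is given by ∂[p,q] = [q] − [p]. For instance
  ∂ab = b − a.
As a 11×13 matrix over Z this has rank 9, with invariant factors (1,1,1,1,1,1,1,1,1).

From H_k ≅ ker(∂_k) / im(∂_{k+1}) we obtain:

  H_0: rank C_0 − rank ∂_1 = 11 − 9 = 2, and the invariant factors of ∂_1 are all 1, so H_0 = Z^2.
  H_1: rank ker ∂_1 − rank ∂_2 = (13 − 9) − 0 = 4, and there is no ∂_2, so H_1 = Z^4.

H_0 ≅ Z^2,  H_1 ≅ Z^4.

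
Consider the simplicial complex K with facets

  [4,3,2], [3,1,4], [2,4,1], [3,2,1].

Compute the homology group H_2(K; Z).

H_2 ≅ Z.

Take the total order 1 < 2 < 3 < 4 on the vertex set. Then K (dimension 2) consists of the simplices:

  0-simplices (4): [1], [2], [3], [4]
  1-simplices (6): [1,2], [1,3], [1,4], [2,3], [2,4], [3,4]
  2-simplices (4): [1,2,3], [1,2,4], [1,3,4], [2,3,4]

giving chain groups C_0 ≅ Z^4, C_1 ≅ Z^6, C_2 ≅ Z^4.

∂_1: C_1 → C_0 sends each edge [p,q] (with p < q) to q − p. For instance
  ∂[1,3] = [3] − [1].
The 4×6 boundary matrix has rank 3 and Smith normal form diag(1,1,1).

The boundary map ∂_2: C_2 → C_1 sends each 2-simplex [p,q,r] to [q,r] − [p,r] + [p,q]. For instance
  ∂[1,2,4] = [2,4] − [1,4] + [1,2],
  ∂[2,3,4] = [3,4] − [2,4] + [2,3].
The 6×4 boundary matrix has rank 3 and Smith normal form diag(1,1,1).

Reading off H_k = ker ∂_k / im ∂_{k+1}:

  H_2: rank ker ∂_2 − rank ∂_3 = (4 − 3) − 0 = 1, and there is no ∂_3, so H_2 ≅ Z.

(K is a triangulation of the 2-sphere S^2.)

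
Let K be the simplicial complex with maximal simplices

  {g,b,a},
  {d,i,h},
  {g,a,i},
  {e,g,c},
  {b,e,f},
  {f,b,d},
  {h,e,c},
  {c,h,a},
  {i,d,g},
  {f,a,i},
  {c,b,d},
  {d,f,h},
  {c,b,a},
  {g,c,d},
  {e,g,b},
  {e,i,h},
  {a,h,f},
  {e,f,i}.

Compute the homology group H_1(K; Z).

H_1 = Z ⊕ Z/2.

Take the total order a < b < c < d < e < f < g < h < i on the vertex set. Then K (dimension 2) consists of the simplices:

  0-simplices (9): a, b, c, d, e, f, g, h, i
  1-simplices (27): ab, ac, af, ag, ah, ai, bc, bd, be, bf, bg, cd, ce, cg, ch, df, dg, dh, di, ef, eg, eh, ei, fh, fi, gi, hi
  2-simplices (18): abc, abg, ach, afh, afi, agi, bcd, bdf, bef, beg, cdg, ceg, ceh, dfh, dgi, dhi, efi, ehi

Hence C_0 ≅ Z^9, C_1 ≅ Z^27, C_2 ≅ Z^18.

∂_1: C_1 → C_0 maps an edge to its endpoints' difference, ∂[p,q] = q − p. For instance
  ∂ah = h − a.
The resulting 9×27 matrix has rank 8, and its Smith normal form has invariant factors (1,1,1,1,1,1,1,1).

∂_2: C_2 → C_1 acts by ∂[p,q,r] = [q,r] − [p,r] + [p,q]. For instance
  ∂abc = bc − ac + ab,
  ∂bdf = df − bf + bd.
This gives a 27×18 integer matrix of rank 18; reducing to Smith normal form yields diagonal entries (1,1,1,1,1,1,1,1,1,1,1,1,1,1,1,1,1,2).

Computing H_k = (kernel of ∂_k) / (image of ∂_{k+1}):

  H_1: rank ker ∂_1 − rank ∂_2 = (27 − 8) − 18 = 1, and ∂_2 has invariant factor 2 > 1, so H_1 = Z ⊕ Z/2.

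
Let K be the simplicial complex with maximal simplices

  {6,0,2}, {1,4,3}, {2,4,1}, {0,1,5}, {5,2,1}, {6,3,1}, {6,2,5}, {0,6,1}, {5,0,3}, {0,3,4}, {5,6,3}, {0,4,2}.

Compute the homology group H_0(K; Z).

H_0 = Z.

K has 7 vertices, 18 edges, 12 triangles.
rank ∂_0 = 0, rank ∂_1 = 6 ⇒ b_0 = 7 − 0 − 6 = 1; all invariant factors of ∂_1 are 1 so no torsion. So H_0 = Z.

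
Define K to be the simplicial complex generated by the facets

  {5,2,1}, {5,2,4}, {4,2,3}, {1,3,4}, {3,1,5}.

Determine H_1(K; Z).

H_1 = Z.

K has 5 vertices, 10 edges, 5 triangles.
rank ∂_1 = 4, rank ∂_2 = 5 ⇒ b_1 = 10 − 4 − 5 = 1; all invariant factors of ∂_2 are 1 so no torsion. So H_1 ≅ Z.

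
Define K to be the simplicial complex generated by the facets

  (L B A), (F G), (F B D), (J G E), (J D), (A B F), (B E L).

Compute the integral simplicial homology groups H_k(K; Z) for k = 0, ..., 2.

H_0 ≅ Z,  H_1 ≅ Z^2,  H_2 = 0.

We work with the vertex ordering A < B < D < E < F < G < J < L. The simplices of K, each written with vertices in increasing order, are:

  0-simplices (8): A, B, D, E, F, G, J, L
  1-simplices (14): AB, AF, AL, BD, BE, BF, BL, DF, DJ, EG, EJ, EL, FG, GJ
  2-simplices (5): ABF, ABL, BDF, BEL, EGJ

Hence C_0 ≅ Z^8, C_1 ≅ Z^14, C_2 ≅ Z^5.

The boundary map ∂_1: C_1 → C_0 maps an edge to its endpoints' difference, ∂[p,q] = q − p. For instance
  ∂AF = F − A.
The resulting 8×14 matrix has rank 7, and its Smith normal form has invariant factors (1,1,1,1,1,1,1).

Boundary ∂_2: C_2 → C_1 sends each 2-simplex [p,q,r] to [q,r] − [p,r] + [p,q]. For instance
  ∂ABL = BL − AL + AB,
  ∂EGJ = GJ − EJ + EG.
As a 14×5 matrix over Z this has rank 5, with invariant factors (1,1,1,1,1).

Computing H_k = (kernel of ∂_k) / (image of ∂_{k+1}):

  H_0: rank C_0 − rank ∂_1 = 8 − 7 = 1, and the invariant factors of ∂_1 are all 1, so H_0 ≅ Z.
  H_1: rank ker ∂_1 − rank ∂_2 = (14 − 7) − 5 = 2, and the invariant factors of ∂_2 are all 1, so H_1 ≅ Z^2.
  H_2: rank ker ∂_2 − rank ∂_3 = (5 − 5) − 0 = 0, and there is no ∂_3, so H_2 ≅ 0.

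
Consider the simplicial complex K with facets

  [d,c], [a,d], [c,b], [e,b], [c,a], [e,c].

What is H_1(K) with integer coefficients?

H_1 ≅ Z^2.

We work with the vertex ordering a < b < c < d < e. The simplices of K, each written with vertices in increasing order, are:

  0-simplices (5): a, b, c, d, e
  1-simplices (6): ac, ad, bc, be, cd, ce

Hence C_0 ≅ Z^5, C_1 ≅ Z^6.

∂_1: C_1 → C_0 is given by ∂[p,q] = [q] − [p].
The resulting 5×6 matrix has rank 4, and its Smith normal form has invariant factors (1,1,1,1).

Computing H_k = (kernel of ∂_k) / (image of ∂_{k+1}):

  H_1: rank ker ∂_1 − rank ∂_2 = (6 − 4) − 0 = 2, and there is no ∂_2, so H_1 = Z^2.

(K is a triangulation of a wedge of 2 circles.)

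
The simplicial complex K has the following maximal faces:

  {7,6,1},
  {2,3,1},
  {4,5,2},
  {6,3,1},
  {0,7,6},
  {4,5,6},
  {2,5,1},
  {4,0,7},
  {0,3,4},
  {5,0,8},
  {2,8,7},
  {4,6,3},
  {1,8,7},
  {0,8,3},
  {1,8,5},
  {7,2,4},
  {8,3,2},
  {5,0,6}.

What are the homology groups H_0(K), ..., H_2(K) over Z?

H_0 ≅ Z,  H_1 ≅ Z × Z/2,  H_2 = 0.

Fix the vertex order 0 < 1 < 2 < 3 < 4 < 5 < 6 < 7 < 8 and write every simplex with vertices in increasing order. Then dim K = 2 and the simplices of K are:

  0-simplices (9): [0], [1], [2], [3], [4], [5], [6], [7], [8]
  1-simplices (27): (27 of them)
  2-simplices (18): [0,3,4], [0,3,8], [0,4,7], [0,5,6], [0,5,8], [0,6,7], [1,2,3], [1,2,5], [1,3,6], [1,5,8], [1,6,7], [1,7,8], [2,3,8], [2,4,5], [2,4,7], [2,7,8], [3,4,6], [4,5,6]

giving chain groups C_0 ≅ Z^9, C_1 ≅ Z^27, C_2 ≅ Z^18.

The boundary map ∂_1: C_1 → C_0 is given by ∂[p,q] = [q] − [p].
The resulting 9×27 matrix has rank 8, and its Smith normal form has invariant factors (1,1,1,1,1,1,1,1).

∂_2: C_2 → C_1 sends each 2-simplex [p,q,r] to [q,r] − [p,r] + [p,q]. For instance
  ∂[0,6,7] = [6,7] − [0,7] + [0,6],
  ∂[1,2,3] = [2,3] − [1,3] + [1,2].
As a 27×18 matrix over Z this has rank 18, with invariant factors (1,1,1,1,1,1,1,1,1,1,1,1,1,1,1,1,1,2).

Computing H_k = (kernel of ∂_k) / (image of ∂_{k+1}):

  H_0: rank C_0 − rank ∂_1 = 9 − 8 = 1, and the invariant factors of ∂_1 are all 1, so H_0 = Z.
  H_1: rank ker ∂_1 − rank ∂_2 = (27 − 8) − 18 = 1, and ∂_2 has invariant factor 2 > 1, so H_1 = Z × Z/2.
  H_2: rank ker ∂_2 − rank ∂_3 = (18 − 18) − 0 = 0, and there is no ∂_3, so H_2 = 0.

(K is a triangulation of the Klein bottle.)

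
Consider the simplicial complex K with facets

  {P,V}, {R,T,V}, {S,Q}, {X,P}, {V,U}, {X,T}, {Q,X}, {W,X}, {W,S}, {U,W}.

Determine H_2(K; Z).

H_2 ≅ 0.

Take the total order P < Q < R < S < T < U < V < W < X on the vertex set. Then K (dimension 2) consists of the simplices:

  0-simplices (9): P, Q, R, S, T, U, V, W, X
  1-simplices (12): PV, PX, QS, QX, RT, RV, SW, TV, TX, UV, UW, WX
  2-simplices (1): RTV

giving chain groups C_0 ≅ Z^9, C_1 ≅ Z^12, C_2 ≅ Z^1.

The boundary map ∂_1: C_1 → C_0 sends each edge [p,q] (with p < q) to q − p.
The resulting 9×12 matrix has rank 8, and its Smith normal form has invariant factors (1,1,1,1,1,1,1,1).

Boundary ∂_2: C_2 → C_1 sends each 2-simplex [p,q,r] to [q,r] − [p,r] + [p,q]. For instance
  ∂RTV = TV − RV + RT.
The resulting 12×1 matrix has rank 1, and its Smith normal form has invariant factors (1).

Computing H_k = (kernel of ∂_k) / (image of ∂_{k+1}):

  H_2: rank ker ∂_2 − rank ∂_3 = (1 − 1) − 0 = 0, and there is no ∂_3, so H_2 ≅ 0.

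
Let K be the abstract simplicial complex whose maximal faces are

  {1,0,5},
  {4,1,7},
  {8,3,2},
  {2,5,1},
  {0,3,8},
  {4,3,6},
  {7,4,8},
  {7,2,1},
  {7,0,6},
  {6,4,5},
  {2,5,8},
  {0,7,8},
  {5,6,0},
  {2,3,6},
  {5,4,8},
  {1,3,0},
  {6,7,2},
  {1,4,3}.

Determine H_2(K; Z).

H_2 ≅ Z.

We work with the vertex ordering 0 < 1 < 2 < 3 < 4 < 5 < 6 < 7 < 8. The simplices of K, each written with vertices in increasing order, are:

  0-simplices (9): [0], [1], [2], [3], [4], [5], [6], [7], [8]
  1-simplices (27): (27 of them)
  2-simplices (18): [0,1,3], [0,1,5], [0,3,8], [0,5,6], [0,6,7], [0,7,8], [1,2,5], [1,2,7], [1,3,4], [1,4,7], [2,3,6], [2,3,8], [2,5,8], [2,6,7], [3,4,6], [4,5,6], [4,5,8], [4,7,8]

Hence C_0 ≅ Z^9, C_1 ≅ Z^27, C_2 ≅ Z^18.

Boundary ∂_1: C_1 → C_0 sends each edge [p,q] (with p < q) to q − p.
The 9×27 boundary matrix has rank 8 and Smith normal form diag(1,1,1,1,1,1,1,1).

Boundary ∂_2: C_2 → C_1 maps a triangle to the signed sum of its edges. For instance
  ∂[1,2,7] = [2,7] − [1,7] + [1,2],
  ∂[2,3,8] = [3,8] − [2,8] + [2,3].
This gives a 27×18 integer matrix of rank 17; reducing to Smith normal form yields diagonal entries (1,1,1,1,1,1,1,1,1,1,1,1,1,1,1,1,1).

Now H_k = ker ∂_k / im ∂_{k+1}, so:

  H_2: rank ker ∂_2 − rank ∂_3 = (18 − 17) − 0 = 1, and there is no ∂_3, so H_2 = Z.

(K is a triangulation of the torus T^2.)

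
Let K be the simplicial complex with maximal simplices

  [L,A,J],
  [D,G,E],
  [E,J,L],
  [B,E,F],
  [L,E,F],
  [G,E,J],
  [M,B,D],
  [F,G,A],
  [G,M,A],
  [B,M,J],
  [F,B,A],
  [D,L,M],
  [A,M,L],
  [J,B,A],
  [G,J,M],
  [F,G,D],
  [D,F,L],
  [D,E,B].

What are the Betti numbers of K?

Order the vertices as A < B < D < E < F < G < J < L < M. Listing each simplex with vertices in this order, K has dimension 2 with simplices:

  0-simplices (9): A, B, D, E, F, G, J, L, M
  1-simplices (27): AB, AF, AG, AJ, AL, AM, BD, BE, BF, BJ, BM, DE, DF, DG, DL, DM, EF, EG, EJ, EL, FG, FL, GJ, GM, JL, JM, LM
  2-simplices (18): ABF, ABJ, AFG, AGM, AJL, ALM, BDE, BDM, BEF, BJM, DEG, DFG, DFL, DLM, EFL, EGJ, EJL, GJM

so the chain groups are C_0 ≅ Z^9, C_1 ≅ Z^27, C_2 ≅ Z^18.

The boundary map ∂_1: C_1 → C_0 sends each edge [p,q] (with p < q) to q − p.
The 9×27 boundary matrix has rank 8 and Smith normal form diag(1,1,1,1,1,1,1,1).

Boundary ∂_2: C_2 → C_1 maps a triangle to the signed sum of its edges. For instance
  ∂ABF = BF − AF + AB,
  ∂DLM = LM − DM + DL.
The 27×18 boundary matrix has rank 18 and Smith normal form diag(1,1,1,1,1,1,1,1,1,1,1,1,1,1,1,1,1,2).

Computing H_k = (kernel of ∂_k) / (image of ∂_{k+1}):

  H_0: rank C_0 − rank ∂_1 = 9 − 8 = 1, and the invariant factors of ∂_1 are all 1, so H_0 = Z.
  H_1: rank ker ∂_1 − rank ∂_2 = (27 − 8) − 18 = 1, and ∂_2 has invariant factor 2 > 1, so H_1 = Z × Z/2.
  H_2: rank ker ∂_2 − rank ∂_3 = (18 − 18) − 0 = 0, and there is no ∂_3, so H_2 = 0.

(K is a triangulation of the Klein bottle.)

Hence the Betti numbers are b_0 = 1, b_1 = 1, b_2 = 0.

b_0 = 1, b_1 = 1, b_2 = 0.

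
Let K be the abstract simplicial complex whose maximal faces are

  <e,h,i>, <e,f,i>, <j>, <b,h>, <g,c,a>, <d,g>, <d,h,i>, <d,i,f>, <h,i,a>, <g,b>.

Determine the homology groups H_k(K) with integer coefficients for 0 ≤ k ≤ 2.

H_0 ≅ Z^2,  H_1 ≅ Z^2,  H_2 = 0.

Order the vertices as a < b < c < d < e < f < g < h < i < j. Listing each simplex with vertices in this order, K has dimension 2 with simplices:

  0-simplices (10): a, b, c, d, e, f, g, h, i, j
  1-simplices (16): ac, ag, ah, ai, bg, bh, cg, df, dg, dh, di, ef, eh, ei, fi, hi
  2-simplices (6): acg, ahi, dfi, dhi, efi, ehi

Hence C_0 ≅ Z^10, C_1 ≅ Z^16, C_2 ≅ Z^6.

The boundary map ∂_1: C_1 → C_0 sends each edge [p,q] (with p < q) to q − p.
The resulting 10×16 matrix has rank 8, and its Smith normal form has invariant factors (1,1,1,1,1,1,1,1).

Boundary ∂_2: C_2 → C_1 maps a triangle to the signed sum of its edges. For instance
  ∂dhi = hi − di + dh,
  ∂ahi = hi − ai + ah.
The 16×6 boundary matrix has rank 6 and Smith normal form diag(1,1,1,1,1,1).

Now H_k = ker ∂_k / im ∂_{k+1}, so:

  H_0: rank C_0 − rank ∂_1 = 10 − 8 = 2, and the invariant factors of ∂_1 are all 1, so H_0 = Z^2.
  H_1: rank ker ∂_1 − rank ∂_2 = (16 − 8) − 6 = 2, and the invariant factors of ∂_2 are all 1, so H_1 = Z^2.
  H_2: rank ker ∂_2 − rank ∂_3 = (6 − 6) − 0 = 0, and there is no ∂_3, so H_2 = 0.

As a check, the Euler characteristic is 10 − 16 + 6 = 0, which agrees with 2 − 2 + 0 = 0.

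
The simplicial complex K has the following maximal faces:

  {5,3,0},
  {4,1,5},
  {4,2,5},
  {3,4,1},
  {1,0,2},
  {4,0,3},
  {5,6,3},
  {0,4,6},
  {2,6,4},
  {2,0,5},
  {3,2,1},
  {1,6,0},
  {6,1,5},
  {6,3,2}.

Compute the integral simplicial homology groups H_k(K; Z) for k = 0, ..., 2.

H_0 ≅ Z,  H_1 ≅ Z^2,  H_2 ≅ Z.

Order the vertices as 0 < 1 < 2 < 3 < 4 < 5 < 6. Listing each simplex with vertices in this order, K has dimension 2 with simplices:

  0-simplices (7): [0], [1], [2], [3], [4], [5], [6]
  1-simplices (21): [0,1], [0,2], [0,3], [0,4], [0,5], [0,6], [1,2], [1,3], [1,4], [1,5], [1,6], [2,3], [2,4], [2,5], [2,6], [3,4], [3,5], [3,6], [4,5], [4,6], [5,6]
  2-simplices (14): [0,1,2], [0,1,6], [0,2,5], [0,3,4], [0,3,5], [0,4,6], [1,2,3], [1,3,4], [1,4,5], [1,5,6], [2,3,6], [2,4,5], [2,4,6], [3,5,6]

giving chain groups C_0 ≅ Z^7, C_1 ≅ Z^21, C_2 ≅ Z^14.

∂_1: C_1 → C_0 sends each edge [p,q] (with p < q) to q − p. For instance
  ∂[1,5] = [5] − [1].
This gives a 7×21 integer matrix of rank 6; reducing to Smith normal form yields diagonal entries (1,1,1,1,1,1).

Boundary ∂_2: C_2 → C_1 sends each 2-simplex [p,q,r] to [q,r] − [p,r] + [p,q]. For instance
  ∂[2,4,5] = [4,5] − [2,5] + [2,4],
  ∂[1,2,3] = [2,3] − [1,3] + [1,2].
The resulting 21×14 matrix has rank 13, and its Smith normal form has invariant factors (1,1,1,1,1,1,1,1,1,1,1,1,1).

Reading off H_k = ker ∂_k / im ∂_{k+1}:

  H_0: rank C_0 − rank ∂_1 = 7 − 6 = 1, and the invariant factors of ∂_1 are all 1, so H_0 = Z.
  H_1: rank ker ∂_1 − rank ∂_2 = (21 − 6) − 13 = 2, and the invariant factors of ∂_2 are all 1, so H_1 = Z^2.
  H_2: rank ker ∂_2 − rank ∂_3 = (14 − 13) − 0 = 1, and there is no ∂_3, so H_2 = Z.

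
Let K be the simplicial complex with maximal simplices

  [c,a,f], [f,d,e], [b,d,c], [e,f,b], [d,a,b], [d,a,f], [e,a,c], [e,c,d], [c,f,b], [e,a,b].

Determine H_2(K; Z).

We work with the vertex ordering a < b < c < d < e < f. The simplices of K, each written with vertices in increasing order, are:

  0-simplices (6): a, b, c, d, e, f
  1-simplices (15): ab, ac, ad, ae, af, bc, bd, be, bf, cd, ce, cf, de, df, ef
  2-simplices (10): abd, abe, ace, acf, adf, bcd, bcf, bef, cde, def

giving chain groups C_0 ≅ Z^6, C_1 ≅ Z^15, C_2 ≅ Z^10.

The boundary map ∂_1: C_1 → C_0 maps an edge to its endpoints' difference, ∂[p,q] = q − p.
As a 6×15 matrix over Z this has rank 5, with invariant factors (1,1,1,1,1).

∂_2: C_2 → C_1 maps a triangle to the signed sum of its edges. For instance
  ∂acf = cf − af + ac,
  ∂def = ef − df + de.
This gives a 15×10 integer matrix of rank 10; reducing to Smith normal form yields diagonal entries (1,1,1,1,1,1,1,1,1,2).

From H_k ≅ ker(∂_k) / im(∂_{k+1}) we obtain:

  H_2: rank ker ∂_2 − rank ∂_3 = (10 − 10) − 0 = 0, and there is no ∂_3, so H_2 = 0.

H_2 = 0.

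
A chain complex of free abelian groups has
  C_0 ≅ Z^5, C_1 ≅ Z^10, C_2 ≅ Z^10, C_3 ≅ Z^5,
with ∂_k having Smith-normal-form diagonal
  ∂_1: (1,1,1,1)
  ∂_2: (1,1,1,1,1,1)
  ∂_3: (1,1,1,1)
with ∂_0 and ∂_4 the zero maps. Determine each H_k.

H_0 = Z,  H_1 = 0,  H_2 = 0,  H_3 = Z.

H_0: b_0 = 5 − 0 − 4 = 1; torsion from ∂_1 factors > 1: none. So H_0 = Z.
H_1: b_1 = 10 − 4 − 6 = 0; torsion from ∂_2 factors > 1: none. So H_1 = 0.
H_2: b_2 = 10 − 6 − 4 = 0; torsion from ∂_3 factors > 1: none. So H_2 = 0.
H_3: b_3 = 5 − 4 − 0 = 1; torsion from ∂_4 factors > 1: none. So H_3 = Z.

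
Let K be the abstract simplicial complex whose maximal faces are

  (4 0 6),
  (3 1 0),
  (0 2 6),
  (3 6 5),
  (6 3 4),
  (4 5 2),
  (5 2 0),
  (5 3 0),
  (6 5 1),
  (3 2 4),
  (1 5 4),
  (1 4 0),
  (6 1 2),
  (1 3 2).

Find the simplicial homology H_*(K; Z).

We work with the vertex ordering 0 < 1 < 2 < 3 < 4 < 5 < 6. The simplices of K, each written with vertices in increasing order, are:

  0-simplices (7): [0], [1], [2], [3], [4], [5], [6]
  1-simplices (21): [0,1], [0,2], [0,3], [0,4], [0,5], [0,6], [1,2], [1,3], [1,4], [1,5], [1,6], [2,3], [2,4], [2,5], [2,6], [3,4], [3,5], [3,6], [4,5], [4,6], [5,6]
  2-simplices (14): [0,1,3], [0,1,4], [0,2,5], [0,2,6], [0,3,5], [0,4,6], [1,2,3], [1,2,6], [1,4,5], [1,5,6], [2,3,4], [2,4,5], [3,4,6], [3,5,6]

Hence C_0 ≅ Z^7, C_1 ≅ Z^21, C_2 ≅ Z^14.

∂_1: C_1 → C_0 maps an edge to its endpoints' difference, ∂[p,q] = q − p.
As a 7×21 matrix over Z this has rank 6, with invariant factors (1,1,1,1,1,1).

The boundary map ∂_2: C_2 → C_1 maps a triangle to the signed sum of its edges. For instance
  ∂[1,5,6] = [5,6] − [1,6] + [1,5],
  ∂[2,3,4] = [3,4] − [2,4] + [2,3].
As a 21×14 matrix over Z this has rank 13, with invariant factors (1,1,1,1,1,1,1,1,1,1,1,1,1).

From H_k ≅ ker(∂_k) / im(∂_{k+1}) we obtain:

  H_0: rank C_0 − rank ∂_1 = 7 − 6 = 1, and the invariant factors of ∂_1 are all 1, so H_0 ≅ Z.
  H_1: rank ker ∂_1 − rank ∂_2 = (21 − 6) − 13 = 2, and the invariant factors of ∂_2 are all 1, so H_1 ≅ Z^2.
  H_2: rank ker ∂_2 − rank ∂_3 = (14 − 13) − 0 = 1, and there is no ∂_3, so H_2 ≅ Z.

As a check, the Euler characteristic is 7 − 21 + 14 = 0, which agrees with 1 − 2 + 1 = 0.
(K is a triangulation of the torus T^2.)

H_0 = Z,  H_1 = Z^2,  H_2 = Z.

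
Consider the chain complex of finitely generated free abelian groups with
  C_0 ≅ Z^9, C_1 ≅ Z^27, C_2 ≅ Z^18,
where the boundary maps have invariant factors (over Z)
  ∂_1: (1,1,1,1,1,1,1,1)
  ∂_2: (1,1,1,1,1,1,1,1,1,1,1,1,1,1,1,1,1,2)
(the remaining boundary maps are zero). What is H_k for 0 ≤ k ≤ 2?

H_0 ≅ Z,  H_1 ≅ Z ⊕ Z/2Z,  H_2 = 0.

H_0: b_0 = 9 − 0 − 8 = 1; torsion from ∂_1 factors > 1: none. So H_0 ≅ Z.
H_1: b_1 = 27 − 8 − 18 = 1; torsion from ∂_2 factors > 1: [2]. So H_1 ≅ Z ⊕ Z/2Z.
H_2: b_2 = 18 − 18 − 0 = 0; torsion from ∂_3 factors > 1: none. So H_2 ≅ 0.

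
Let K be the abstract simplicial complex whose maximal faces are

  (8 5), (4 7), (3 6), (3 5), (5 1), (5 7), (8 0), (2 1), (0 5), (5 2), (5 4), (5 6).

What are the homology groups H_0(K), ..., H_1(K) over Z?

Fix the vertex order 0 < 1 < 2 < 3 < 4 < 5 < 6 < 7 < 8 and write every simplex with vertices in increasing order. Then dim K = 1 and the simplices of K are:

  0-simplices (9): [0], [1], [2], [3], [4], [5], [6], [7], [8]
  1-simplices (12): [0,5], [0,8], [1,2], [1,5], [2,5], [3,5], [3,6], [4,5], [4,7], [5,6], [5,7], [5,8]

so the chain groups are C_0 ≅ Z^9, C_1 ≅ Z^12.

Boundary ∂_1: C_1 → C_0 sends each edge [p,q] (with p < q) to q − p. For instance
  ∂[2,5] = [5] − [2].
This gives a 9×12 integer matrix of rank 8; reducing to Smith normal form yields diagonal entries (1,1,1,1,1,1,1,1).

From H_k ≅ ker(∂_k) / im(∂_{k+1}) we obtain:

  H_0: rank C_0 − rank ∂_1 = 9 − 8 = 1, and the invariant factors of ∂_1 are all 1, so H_0 ≅ Z.
  H_1: rank ker ∂_1 − rank ∂_2 = (12 − 8) − 0 = 4, and there is no ∂_2, so H_1 ≅ Z^4.

(K is a triangulation of a wedge of 4 circles.)

H_0 = Z,  H_1 = Z^4.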